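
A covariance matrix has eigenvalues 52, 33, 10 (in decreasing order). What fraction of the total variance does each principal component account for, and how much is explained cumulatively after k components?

Step 1 — total variance = trace(Sigma) = Σ λ_i = 52 + 33 + 10 = 95.

Step 2 — fraction explained by component i = λ_i / Σ λ:
  PC1: 52/95 = 0.5474
  PC2: 33/95 = 0.3474
  PC3: 10/95 = 0.1053

Step 3 — cumulative fraction after k components = (λ_1 + ... + λ_k) / Σ λ:
  k = 1: 52/95 = 0.5474
  k = 2: (52 + 33)/95 = 85/95 = 0.8947
  k = 3: (52 + 33 + 10)/95 = 95/95 = 1

Summary (fraction, with percent):

explained: PC1 0.5474 (54.74%), PC2 0.3474 (34.74%), PC3 0.1053 (10.53%);  cumulative: 0.5474, 0.8947, 1


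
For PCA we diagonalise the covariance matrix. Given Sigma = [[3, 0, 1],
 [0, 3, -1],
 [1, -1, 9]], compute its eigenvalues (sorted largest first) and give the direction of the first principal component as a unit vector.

Step 1 — characteristic polynomial p(λ) = det(λI - Sigma) = λ³ - tr·λ² + c_1·λ - det, where tr = trace, c_1 = sum of the principal 2×2 minors, det = det(Sigma):
  tr = 3 + 3 + 9 = 15,
  c_1 = (3·3 - (0)²) + (3·9 - (1)²) + (3·9 - (-1)²) = 9 + 26 + 26 = 61,
  det = 3·(3·9 - (-1)²) - (0)·((0)·9 - (-1)·(1)) + (1)·((0)·(-1) - 3·(1)) = 3·(26) - (0)·(1) + (1)·(-3) = 75.
  So p(λ) = λ³ - 15λ² + 61λ - 75.
Step 2 — look for an integer root (rational root theorem: any rational root is an integer divisor of 75). Testing λ = 3:
  p(3) = 27 - 135 + 183 - 75 = 0  ✓
  Dividing out (λ - 3): p(λ) = (λ - 3)(λ² - 12λ + 25).
Step 3 — remaining eigenvalues from the quadratic λ² - 12λ + 25 = 0:
  Δ = 12² - 4·25 = 144 - 100 = 44,  λ = (12 ± √44)/2 = (12 ± 6.6332)/2 ≈ 9.3166 or 2.6834.
  Sorted: λ_1 = 9.3166,  λ_2 = 3,  λ_3 = 2.6834  (check: sum = 15 = tr ✓).

Step 4 — unit eigenvector for λ_1 ≈ 9.3166: v spans the null space of (Sigma - λ_1 I), whose rows are
  r_1 = (-6.3166, 0, 1),  r_2 = (0, -6.3166, -1),  r_3 = (1, -1, -0.3166).
  v is orthogonal to every row, so take v ∝ r_1 × r_2 = ((0)·(-1) - (1)·(-6.3166), (1)·(0) - (-6.3166)·(-1), (-6.3166)·(-6.3166) - (0)·(0)) ≈ (6.3166, -6.3166, 39.8997).
  Let u = (6.3166, -6.3166, 39.8997).
  ||u|| = √((6.3166)² + (-6.3166)² + (39.8997)²) = √(1671.7894) ≈ 40.8875,  v_1 = u/||u|| ≈ (0.1545, -0.1545, 0.9758) (||v_1|| = 1).

λ_1 = 9.3166,  λ_2 = 3,  λ_3 = 2.6834;  v_1 ≈ (0.1545, -0.1545, 0.9758)


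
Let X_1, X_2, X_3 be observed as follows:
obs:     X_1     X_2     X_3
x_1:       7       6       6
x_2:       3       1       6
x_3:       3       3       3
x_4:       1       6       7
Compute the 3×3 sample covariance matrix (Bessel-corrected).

Step 1 — column means:
  mean(X_1) = (7 + 3 + 3 + 1) / 4 = 14/4 = 3.5
  mean(X_2) = (6 + 1 + 3 + 6) / 4 = 16/4 = 4
  mean(X_3) = (6 + 6 + 3 + 7) / 4 = 22/4 = 5.5

Step 2 — sample covariance S[i,j] = (1/(n-1)) · Σ_k (x_{k,i} - mean_i) · (x_{k,j} - mean_j), with n-1 = 3.
  S[X_1,X_1] = ((3.5)·(3.5) + (-0.5)·(-0.5) + (-0.5)·(-0.5) + (-2.5)·(-2.5)) / 3 = 19/3 = 6.3333
  S[X_1,X_2] = ((3.5)·(2) + (-0.5)·(-3) + (-0.5)·(-1) + (-2.5)·(2)) / 3 = 4/3 = 1.3333
  S[X_1,X_3] = ((3.5)·(0.5) + (-0.5)·(0.5) + (-0.5)·(-2.5) + (-2.5)·(1.5)) / 3 = -1/3 = -0.3333
  S[X_2,X_2] = ((2)·(2) + (-3)·(-3) + (-1)·(-1) + (2)·(2)) / 3 = 18/3 = 6
  S[X_2,X_3] = ((2)·(0.5) + (-3)·(0.5) + (-1)·(-2.5) + (2)·(1.5)) / 3 = 5/3 = 1.6667
  S[X_3,X_3] = ((0.5)·(0.5) + (0.5)·(0.5) + (-2.5)·(-2.5) + (1.5)·(1.5)) / 3 = 9/3 = 3

S is symmetric (S[j,i] = S[i,j]). Assembling:

S = [[6.3333, 1.3333, -0.3333],
 [1.3333, 6, 1.6667],
 [-0.3333, 1.6667, 3]]


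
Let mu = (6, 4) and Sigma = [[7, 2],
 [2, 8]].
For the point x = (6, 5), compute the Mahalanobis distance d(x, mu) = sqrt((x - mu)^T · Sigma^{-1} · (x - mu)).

Step 1 — centre the observation: (x - mu) = (0, 1).

Step 2 — invert Sigma. det(Sigma) = 7·8 - (2)² = 52.
  Sigma^{-1} = (1/det) · [[d, -b], [-b, a]] = [[0.1538, -0.0385],
 [-0.0385, 0.1346]].

Step 3 — form the quadratic (x - mu)^T · Sigma^{-1} · (x - mu):
  Sigma^{-1} · (x - mu) = (-0.0385, 0.1346).
  (x - mu)^T · [Sigma^{-1} · (x - mu)] = (0)·(-0.0385) + (1)·(0.1346) = 0.1346.

Step 4 — take square root: d = √(0.1346) ≈ 0.3669.

d(x, mu) = √(0.1346) ≈ 0.3669


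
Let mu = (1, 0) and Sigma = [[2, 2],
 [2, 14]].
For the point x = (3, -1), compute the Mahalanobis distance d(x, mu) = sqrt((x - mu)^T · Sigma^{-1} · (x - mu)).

Step 1 — centre the observation: (x - mu) = (2, -1).

Step 2 — invert Sigma. det(Sigma) = 2·14 - (2)² = 24.
  Sigma^{-1} = (1/det) · [[d, -b], [-b, a]] = [[0.5833, -0.0833],
 [-0.0833, 0.0833]].

Step 3 — form the quadratic (x - mu)^T · Sigma^{-1} · (x - mu):
  Sigma^{-1} · (x - mu) = (1.25, -0.25).
  (x - mu)^T · [Sigma^{-1} · (x - mu)] = (2)·(1.25) + (-1)·(-0.25) = 2.75.

Step 4 — take square root: d = √(2.75) ≈ 1.6583.

d(x, mu) = √(2.75) ≈ 1.6583


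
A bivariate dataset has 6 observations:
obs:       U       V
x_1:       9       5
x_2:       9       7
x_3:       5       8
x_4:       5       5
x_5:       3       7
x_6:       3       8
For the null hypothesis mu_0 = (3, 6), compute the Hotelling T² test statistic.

Step 1 — sample mean vector:
  mean(U) = (9 + 9 + 5 + 5 + 3 + 3) / 6 = 34/6 = 5.6667
  mean(V) = (5 + 7 + 8 + 5 + 7 + 8) / 6 = 40/6 = 6.6667
  x̄ = (5.6667, 6.6667),  deviation x̄ - mu_0 = (5.6667, 6.6667) - (3, 6) = (2.6667, 0.6667).

Step 2 — sample covariance matrix, S[i,j] = (1/(n-1)) · Σ_k (x_{k,i} - mean_i) · (x_{k,j} - mean_j), divisor n-1 = 5:
  S[U,U] = ((3.3333)·(3.3333) + (3.3333)·(3.3333) + (-0.6667)·(-0.6667) + (-0.6667)·(-0.6667) + (-2.6667)·(-2.6667) + (-2.6667)·(-2.6667)) / 5 = 37.3333/5 = 7.4667
  S[U,V] = ((3.3333)·(-1.6667) + (3.3333)·(0.3333) + (-0.6667)·(1.3333) + (-0.6667)·(-1.6667) + (-2.6667)·(0.3333) + (-2.6667)·(1.3333)) / 5 = -8.6667/5 = -1.7333
  S[V,V] = ((-1.6667)·(-1.6667) + (0.3333)·(0.3333) + (1.3333)·(1.3333) + (-1.6667)·(-1.6667) + (0.3333)·(0.3333) + (1.3333)·(1.3333)) / 5 = 9.3333/5 = 1.8667
  S = [[7.4667, -1.7333],
 [-1.7333, 1.8667]].

Step 3 — invert S. det(S) = 7.4667·1.8667 - (-1.7333)² = 10.9333.
  S^{-1} = (1/det) · [[d, -b], [-b, a]] = [[0.1707, 0.1585],
 [0.1585, 0.6829]].

Step 4 — quadratic form (x̄ - mu_0)^T · S^{-1} · (x̄ - mu_0):
  S^{-1} · (x̄ - mu_0) = (0.561, 0.878),
  (x̄ - mu_0)^T · [...] = (2.6667)·(0.561) + (0.6667)·(0.878) = 2.0813.

Step 5 — scale by n: T² = 6 · 2.0813 = 12.4878.

T² ≈ 12.4878


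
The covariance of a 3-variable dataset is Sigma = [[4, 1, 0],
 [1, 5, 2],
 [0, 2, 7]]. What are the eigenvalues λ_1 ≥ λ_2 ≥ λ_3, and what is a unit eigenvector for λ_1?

Step 1 — characteristic polynomial p(λ) = det(λI - Sigma) = λ³ - tr·λ² + c_1·λ - det, where tr = trace, c_1 = sum of the principal 2×2 minors, det = det(Sigma):
  tr = 4 + 5 + 7 = 16,
  c_1 = (4·5 - (1)²) + (4·7 - (0)²) + (5·7 - (2)²) = 19 + 28 + 31 = 78,
  det = 4·(5·7 - (2)²) - (1)·((1)·7 - (2)·(0)) + (0)·((1)·(2) - 5·(0)) = 4·(31) - (1)·(7) + (0)·(2) = 117.
  So p(λ) = λ³ - 16λ² + 78λ - 117.
Step 2 — look for an integer root (rational root theorem: any rational root is an integer divisor of 117). Testing λ = 3:
  p(3) = 27 - 144 + 234 - 117 = 0  ✓
  Dividing out (λ - 3): p(λ) = (λ - 3)(λ² - 13λ + 39).
Step 3 — remaining eigenvalues from the quadratic λ² - 13λ + 39 = 0:
  Δ = 13² - 4·39 = 169 - 156 = 13,  λ = (13 ± √13)/2 = (13 ± 3.6056)/2 ≈ 8.3028 or 4.6972.
  Sorted: λ_1 = 8.3028,  λ_2 = 4.6972,  λ_3 = 3  (check: sum = 16 = tr ✓).

Step 4 — unit eigenvector for λ_1 ≈ 8.3028: v spans the null space of (Sigma - λ_1 I), whose rows are
  r_1 = (-4.3028, 1, 0),  r_2 = (1, -3.3028, 2),  r_3 = (0, 2, -1.3028).
  v is orthogonal to every row, so take v ∝ r_1 × r_2 = ((1)·(2) - (0)·(-3.3028), (0)·(1) - (-4.3028)·(2), (-4.3028)·(-3.3028) - (1)·(1)) ≈ (2, 8.6056, 13.2111).
  Let u = (2, 8.6056, 13.2111).
  ||u|| = √((2)² + (8.6056)² + (13.2111)²) = √(252.5887) ≈ 15.893,  v_1 = u/||u|| ≈ (0.1258, 0.5415, 0.8313) (||v_1|| = 1).

λ_1 = 8.3028,  λ_2 = 4.6972,  λ_3 = 3;  v_1 ≈ (0.1258, 0.5415, 0.8313)


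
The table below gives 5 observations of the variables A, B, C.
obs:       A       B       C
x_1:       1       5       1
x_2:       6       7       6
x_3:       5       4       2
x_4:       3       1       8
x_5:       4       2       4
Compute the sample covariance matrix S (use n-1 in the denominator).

Step 1 — column means:
  mean(A) = (1 + 6 + 5 + 3 + 4) / 5 = 19/5 = 3.8
  mean(B) = (5 + 7 + 4 + 1 + 2) / 5 = 19/5 = 3.8
  mean(C) = (1 + 6 + 2 + 8 + 4) / 5 = 21/5 = 4.2

Step 2 — sample covariance S[i,j] = (1/(n-1)) · Σ_k (x_{k,i} - mean_i) · (x_{k,j} - mean_j), with n-1 = 4.
  S[A,A] = ((-2.8)·(-2.8) + (2.2)·(2.2) + (1.2)·(1.2) + (-0.8)·(-0.8) + (0.2)·(0.2)) / 4 = 14.8/4 = 3.7
  S[A,B] = ((-2.8)·(1.2) + (2.2)·(3.2) + (1.2)·(0.2) + (-0.8)·(-2.8) + (0.2)·(-1.8)) / 4 = 5.8/4 = 1.45
  S[A,C] = ((-2.8)·(-3.2) + (2.2)·(1.8) + (1.2)·(-2.2) + (-0.8)·(3.8) + (0.2)·(-0.2)) / 4 = 7.2/4 = 1.8
  S[B,B] = ((1.2)·(1.2) + (3.2)·(3.2) + (0.2)·(0.2) + (-2.8)·(-2.8) + (-1.8)·(-1.8)) / 4 = 22.8/4 = 5.7
  S[B,C] = ((1.2)·(-3.2) + (3.2)·(1.8) + (0.2)·(-2.2) + (-2.8)·(3.8) + (-1.8)·(-0.2)) / 4 = -8.8/4 = -2.2
  S[C,C] = ((-3.2)·(-3.2) + (1.8)·(1.8) + (-2.2)·(-2.2) + (3.8)·(3.8) + (-0.2)·(-0.2)) / 4 = 32.8/4 = 8.2

S is symmetric (S[j,i] = S[i,j]). Assembling:

S = [[3.7, 1.45, 1.8],
 [1.45, 5.7, -2.2],
 [1.8, -2.2, 8.2]]


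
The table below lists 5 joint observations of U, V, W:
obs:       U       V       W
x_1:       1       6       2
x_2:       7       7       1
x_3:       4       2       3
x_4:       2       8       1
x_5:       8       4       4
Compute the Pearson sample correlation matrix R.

Step 1 — column means:
  mean(U) = (1 + 7 + 4 + 2 + 8) / 5 = 22/5 = 4.4
  mean(V) = (6 + 7 + 2 + 8 + 4) / 5 = 27/5 = 5.4
  mean(W) = (2 + 1 + 3 + 1 + 4) / 5 = 11/5 = 2.2

Step 2 — sample variances and covariances s[i,j] = (1/(n-1)) · Σ_k (x_{k,i} - mean_i) · (x_{k,j} - mean_j), with n-1 = 4:
  s[U,U] = ((-3.4)·(-3.4) + (2.6)·(2.6) + (-0.4)·(-0.4) + (-2.4)·(-2.4) + (3.6)·(3.6)) / 4 = 37.2/4 = 9.3
  s[U,V] = ((-3.4)·(0.6) + (2.6)·(1.6) + (-0.4)·(-3.4) + (-2.4)·(2.6) + (3.6)·(-1.4)) / 4 = -7.8/4 = -1.95
  s[U,W] = ((-3.4)·(-0.2) + (2.6)·(-1.2) + (-0.4)·(0.8) + (-2.4)·(-1.2) + (3.6)·(1.8)) / 4 = 6.6/4 = 1.65
  s[V,V] = ((0.6)·(0.6) + (1.6)·(1.6) + (-3.4)·(-3.4) + (2.6)·(2.6) + (-1.4)·(-1.4)) / 4 = 23.2/4 = 5.8
  s[V,W] = ((0.6)·(-0.2) + (1.6)·(-1.2) + (-3.4)·(0.8) + (2.6)·(-1.2) + (-1.4)·(1.8)) / 4 = -10.4/4 = -2.6
  s[W,W] = ((-0.2)·(-0.2) + (-1.2)·(-1.2) + (0.8)·(0.8) + (-1.2)·(-1.2) + (1.8)·(1.8)) / 4 = 6.8/4 = 1.7
  Sample standard deviations s_i = √(s[i,i]):
  s(U) = √(9.3) = 3.0496
  s(V) = √(5.8) = 2.4083
  s(W) = √(1.7) = 1.3038

Step 3 — r_{ij} = s_{ij} / (s_i · s_j):
  r[U,U] = 1 (diagonal).
  r[U,V] = -1.95 / (3.0496 · 2.4083) = -1.95 / 7.3444 = -0.2655
  r[U,W] = 1.65 / (3.0496 · 1.3038) = 1.65 / 3.9762 = 0.415
  r[V,V] = 1 (diagonal).
  r[V,W] = -2.6 / (2.4083 · 1.3038) = -2.6 / 3.1401 = -0.828
  r[W,W] = 1 (diagonal).

R is symmetric with unit diagonal. Assembling:

R = [[1, -0.2655, 0.415],
 [-0.2655, 1, -0.828],
 [0.415, -0.828, 1]]


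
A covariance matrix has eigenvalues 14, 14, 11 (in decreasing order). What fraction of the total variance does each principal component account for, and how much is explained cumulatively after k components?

Step 1 — total variance = trace(Sigma) = Σ λ_i = 14 + 14 + 11 = 39.

Step 2 — fraction explained by component i = λ_i / Σ λ:
  PC1: 14/39 = 0.359
  PC2: 14/39 = 0.359
  PC3: 11/39 = 0.2821

Step 3 — cumulative fraction after k components = (λ_1 + ... + λ_k) / Σ λ:
  k = 1: 14/39 = 0.359
  k = 2: (14 + 14)/39 = 28/39 = 0.7179
  k = 3: (14 + 14 + 11)/39 = 39/39 = 1

Summary (fraction, with percent):

explained: PC1 0.359 (35.9%), PC2 0.359 (35.9%), PC3 0.2821 (28.21%);  cumulative: 0.359, 0.7179, 1


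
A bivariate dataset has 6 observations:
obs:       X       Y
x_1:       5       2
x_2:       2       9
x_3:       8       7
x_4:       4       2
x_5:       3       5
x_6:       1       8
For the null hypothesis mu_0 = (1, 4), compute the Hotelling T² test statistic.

Step 1 — sample mean vector:
  mean(X) = (5 + 2 + 8 + 4 + 3 + 1) / 6 = 23/6 = 3.8333
  mean(Y) = (2 + 9 + 7 + 2 + 5 + 8) / 6 = 33/6 = 5.5
  x̄ = (3.8333, 5.5),  deviation x̄ - mu_0 = (3.8333, 5.5) - (1, 4) = (2.8333, 1.5).

Step 2 — sample covariance matrix, S[i,j] = (1/(n-1)) · Σ_k (x_{k,i} - mean_i) · (x_{k,j} - mean_j), divisor n-1 = 5:
  S[X,X] = ((1.1667)·(1.1667) + (-1.8333)·(-1.8333) + (4.1667)·(4.1667) + (0.1667)·(0.1667) + (-0.8333)·(-0.8333) + (-2.8333)·(-2.8333)) / 5 = 30.8333/5 = 6.1667
  S[X,Y] = ((1.1667)·(-3.5) + (-1.8333)·(3.5) + (4.1667)·(1.5) + (0.1667)·(-3.5) + (-0.8333)·(-0.5) + (-2.8333)·(2.5)) / 5 = -11.5/5 = -2.3
  S[Y,Y] = ((-3.5)·(-3.5) + (3.5)·(3.5) + (1.5)·(1.5) + (-3.5)·(-3.5) + (-0.5)·(-0.5) + (2.5)·(2.5)) / 5 = 45.5/5 = 9.1
  S = [[6.1667, -2.3],
 [-2.3, 9.1]].

Step 3 — invert S. det(S) = 6.1667·9.1 - (-2.3)² = 50.8267.
  S^{-1} = (1/det) · [[d, -b], [-b, a]] = [[0.179, 0.0453],
 [0.0453, 0.1213]].

Step 4 — quadratic form (x̄ - mu_0)^T · S^{-1} · (x̄ - mu_0):
  S^{-1} · (x̄ - mu_0) = (0.5752, 0.3102),
  (x̄ - mu_0)^T · [...] = (2.8333)·(0.5752) + (1.5)·(0.3102) = 2.0949.

Step 5 — scale by n: T² = 6 · 2.0949 = 12.5695.

T² ≈ 12.5695


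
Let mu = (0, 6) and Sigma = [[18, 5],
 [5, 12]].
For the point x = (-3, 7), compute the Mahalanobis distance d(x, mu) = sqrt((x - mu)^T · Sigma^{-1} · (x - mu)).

Step 1 — centre the observation: (x - mu) = (-3, 1).

Step 2 — invert Sigma. det(Sigma) = 18·12 - (5)² = 191.
  Sigma^{-1} = (1/det) · [[d, -b], [-b, a]] = [[0.0628, -0.0262],
 [-0.0262, 0.0942]].

Step 3 — form the quadratic (x - mu)^T · Sigma^{-1} · (x - mu):
  Sigma^{-1} · (x - mu) = (-0.2147, 0.1728).
  (x - mu)^T · [Sigma^{-1} · (x - mu)] = (-3)·(-0.2147) + (1)·(0.1728) = 0.8168.

Step 4 — take square root: d = √(0.8168) ≈ 0.9037.

d(x, mu) = √(0.8168) ≈ 0.9037


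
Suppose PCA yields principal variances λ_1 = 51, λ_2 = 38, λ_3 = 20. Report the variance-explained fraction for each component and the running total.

Step 1 — total variance = trace(Sigma) = Σ λ_i = 51 + 38 + 20 = 109.

Step 2 — fraction explained by component i = λ_i / Σ λ:
  PC1: 51/109 = 0.4679
  PC2: 38/109 = 0.3486
  PC3: 20/109 = 0.1835

Step 3 — cumulative fraction after k components = (λ_1 + ... + λ_k) / Σ λ:
  k = 1: 51/109 = 0.4679
  k = 2: (51 + 38)/109 = 89/109 = 0.8165
  k = 3: (51 + 38 + 20)/109 = 109/109 = 1

Summary (fraction, with percent):

explained: PC1 0.4679 (46.79%), PC2 0.3486 (34.86%), PC3 0.1835 (18.35%);  cumulative: 0.4679, 0.8165, 1


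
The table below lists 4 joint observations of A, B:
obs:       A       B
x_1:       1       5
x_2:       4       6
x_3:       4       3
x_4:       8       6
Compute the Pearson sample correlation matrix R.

Step 1 — column means:
  mean(A) = (1 + 4 + 4 + 8) / 4 = 17/4 = 4.25
  mean(B) = (5 + 6 + 3 + 6) / 4 = 20/4 = 5

Step 2 — sample variances and covariances s[i,j] = (1/(n-1)) · Σ_k (x_{k,i} - mean_i) · (x_{k,j} - mean_j), with n-1 = 3:
  s[A,A] = ((-3.25)·(-3.25) + (-0.25)·(-0.25) + (-0.25)·(-0.25) + (3.75)·(3.75)) / 3 = 24.75/3 = 8.25
  s[A,B] = ((-3.25)·(0) + (-0.25)·(1) + (-0.25)·(-2) + (3.75)·(1)) / 3 = 4/3 = 1.3333
  s[B,B] = ((0)·(0) + (1)·(1) + (-2)·(-2) + (1)·(1)) / 3 = 6/3 = 2
  Sample standard deviations s_i = √(s[i,i]):
  s(A) = √(8.25) = 2.8723
  s(B) = √(2) = 1.4142

Step 3 — r_{ij} = s_{ij} / (s_i · s_j):
  r[A,A] = 1 (diagonal).
  r[A,B] = 1.3333 / (2.8723 · 1.4142) = 1.3333 / 4.062 = 0.3282
  r[B,B] = 1 (diagonal).

R is symmetric with unit diagonal. Assembling:

R = [[1, 0.3282],
 [0.3282, 1]]


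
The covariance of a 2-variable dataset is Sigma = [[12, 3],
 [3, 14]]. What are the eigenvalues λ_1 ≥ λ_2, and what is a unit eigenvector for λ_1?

Step 1 — characteristic polynomial of 2×2 Sigma:
  det(Sigma - λI) = λ² - trace · λ + det = 0.
  trace = 12 + 14 = 26, det = 12·14 - (3)² = 159.
Step 2 — discriminant:
  Δ = trace² - 4·det = 676 - 636 = 40.
Step 3 — eigenvalues:
  λ = (trace ± √Δ)/2 = (26 ± 6.3246)/2,
  λ_1 = 16.1623,  λ_2 = 9.8377.

Step 4 — unit eigenvector for λ_1: solve (Sigma - λ_1 I)v = 0. First row:
  (12 - 16.1623)·v_x + (3)·v_y = 0, i.e. (-4.1623)·v_x + (3)·v_y = 0,
  so v ∝ (b, λ_1 - a) = (3, 4.1623) = u.
  ||u|| = √((3)² + (4.1623)²) = √(26.3246) ≈ 5.1307,
  v_1 = u/||u|| ≈ (0.5847, 0.8112) (||v_1|| = 1).

λ_1 = 16.1623,  λ_2 = 9.8377;  v_1 ≈ (0.5847, 0.8112)


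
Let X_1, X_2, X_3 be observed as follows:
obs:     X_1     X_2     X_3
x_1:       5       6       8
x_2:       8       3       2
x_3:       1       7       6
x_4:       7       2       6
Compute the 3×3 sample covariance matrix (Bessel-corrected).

Step 1 — column means:
  mean(X_1) = (5 + 8 + 1 + 7) / 4 = 21/4 = 5.25
  mean(X_2) = (6 + 3 + 7 + 2) / 4 = 18/4 = 4.5
  mean(X_3) = (8 + 2 + 6 + 6) / 4 = 22/4 = 5.5

Step 2 — sample covariance S[i,j] = (1/(n-1)) · Σ_k (x_{k,i} - mean_i) · (x_{k,j} - mean_j), with n-1 = 3.
  S[X_1,X_1] = ((-0.25)·(-0.25) + (2.75)·(2.75) + (-4.25)·(-4.25) + (1.75)·(1.75)) / 3 = 28.75/3 = 9.5833
  S[X_1,X_2] = ((-0.25)·(1.5) + (2.75)·(-1.5) + (-4.25)·(2.5) + (1.75)·(-2.5)) / 3 = -19.5/3 = -6.5
  S[X_1,X_3] = ((-0.25)·(2.5) + (2.75)·(-3.5) + (-4.25)·(0.5) + (1.75)·(0.5)) / 3 = -11.5/3 = -3.8333
  S[X_2,X_2] = ((1.5)·(1.5) + (-1.5)·(-1.5) + (2.5)·(2.5) + (-2.5)·(-2.5)) / 3 = 17/3 = 5.6667
  S[X_2,X_3] = ((1.5)·(2.5) + (-1.5)·(-3.5) + (2.5)·(0.5) + (-2.5)·(0.5)) / 3 = 9/3 = 3
  S[X_3,X_3] = ((2.5)·(2.5) + (-3.5)·(-3.5) + (0.5)·(0.5) + (0.5)·(0.5)) / 3 = 19/3 = 6.3333

S is symmetric (S[j,i] = S[i,j]). Assembling:

S = [[9.5833, -6.5, -3.8333],
 [-6.5, 5.6667, 3],
 [-3.8333, 3, 6.3333]]


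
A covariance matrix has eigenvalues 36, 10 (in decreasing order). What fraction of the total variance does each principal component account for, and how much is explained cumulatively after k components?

Step 1 — total variance = trace(Sigma) = Σ λ_i = 36 + 10 = 46.

Step 2 — fraction explained by component i = λ_i / Σ λ:
  PC1: 36/46 = 0.7826
  PC2: 10/46 = 0.2174

Step 3 — cumulative fraction after k components = (λ_1 + ... + λ_k) / Σ λ:
  k = 1: 36/46 = 0.7826
  k = 2: (36 + 10)/46 = 46/46 = 1

Summary (fraction, with percent):

explained: PC1 0.7826 (78.26%), PC2 0.2174 (21.74%);  cumulative: 0.7826, 1


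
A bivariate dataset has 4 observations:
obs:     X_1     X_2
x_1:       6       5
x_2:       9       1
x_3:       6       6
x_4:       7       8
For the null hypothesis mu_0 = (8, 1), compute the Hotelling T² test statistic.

Step 1 — sample mean vector:
  mean(X_1) = (6 + 9 + 6 + 7) / 4 = 28/4 = 7
  mean(X_2) = (5 + 1 + 6 + 8) / 4 = 20/4 = 5
  x̄ = (7, 5),  deviation x̄ - mu_0 = (7, 5) - (8, 1) = (-1, 4).

Step 2 — sample covariance matrix, S[i,j] = (1/(n-1)) · Σ_k (x_{k,i} - mean_i) · (x_{k,j} - mean_j), divisor n-1 = 3:
  S[X_1,X_1] = ((-1)·(-1) + (2)·(2) + (-1)·(-1) + (0)·(0)) / 3 = 6/3 = 2
  S[X_1,X_2] = ((-1)·(0) + (2)·(-4) + (-1)·(1) + (0)·(3)) / 3 = -9/3 = -3
  S[X_2,X_2] = ((0)·(0) + (-4)·(-4) + (1)·(1) + (3)·(3)) / 3 = 26/3 = 8.6667
  S = [[2, -3],
 [-3, 8.6667]].

Step 3 — invert S. det(S) = 2·8.6667 - (-3)² = 8.3333.
  S^{-1} = (1/det) · [[d, -b], [-b, a]] = [[1.04, 0.36],
 [0.36, 0.24]].

Step 4 — quadratic form (x̄ - mu_0)^T · S^{-1} · (x̄ - mu_0):
  S^{-1} · (x̄ - mu_0) = (0.4, 0.6),
  (x̄ - mu_0)^T · [...] = (-1)·(0.4) + (4)·(0.6) = 2.

Step 5 — scale by n: T² = 4 · 2 = 8.

T² ≈ 8


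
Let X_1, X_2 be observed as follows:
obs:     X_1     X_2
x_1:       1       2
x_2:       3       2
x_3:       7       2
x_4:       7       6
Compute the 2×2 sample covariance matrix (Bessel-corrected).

Step 1 — column means:
  mean(X_1) = (1 + 3 + 7 + 7) / 4 = 18/4 = 4.5
  mean(X_2) = (2 + 2 + 2 + 6) / 4 = 12/4 = 3

Step 2 — sample covariance S[i,j] = (1/(n-1)) · Σ_k (x_{k,i} - mean_i) · (x_{k,j} - mean_j), with n-1 = 3.
  S[X_1,X_1] = ((-3.5)·(-3.5) + (-1.5)·(-1.5) + (2.5)·(2.5) + (2.5)·(2.5)) / 3 = 27/3 = 9
  S[X_1,X_2] = ((-3.5)·(-1) + (-1.5)·(-1) + (2.5)·(-1) + (2.5)·(3)) / 3 = 10/3 = 3.3333
  S[X_2,X_2] = ((-1)·(-1) + (-1)·(-1) + (-1)·(-1) + (3)·(3)) / 3 = 12/3 = 4

S is symmetric (S[j,i] = S[i,j]). Assembling:

S = [[9, 3.3333],
 [3.3333, 4]]


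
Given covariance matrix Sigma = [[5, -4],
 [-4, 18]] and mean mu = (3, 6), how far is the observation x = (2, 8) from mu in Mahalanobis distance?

Step 1 — centre the observation: (x - mu) = (-1, 2).

Step 2 — invert Sigma. det(Sigma) = 5·18 - (-4)² = 74.
  Sigma^{-1} = (1/det) · [[d, -b], [-b, a]] = [[0.2432, 0.0541],
 [0.0541, 0.0676]].

Step 3 — form the quadratic (x - mu)^T · Sigma^{-1} · (x - mu):
  Sigma^{-1} · (x - mu) = (-0.1351, 0.0811).
  (x - mu)^T · [Sigma^{-1} · (x - mu)] = (-1)·(-0.1351) + (2)·(0.0811) = 0.2973.

Step 4 — take square root: d = √(0.2973) ≈ 0.5452.

d(x, mu) = √(0.2973) ≈ 0.5452


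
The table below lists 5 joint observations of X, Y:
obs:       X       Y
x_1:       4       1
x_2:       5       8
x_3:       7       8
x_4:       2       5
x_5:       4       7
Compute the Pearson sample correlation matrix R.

Step 1 — column means:
  mean(X) = (4 + 5 + 7 + 2 + 4) / 5 = 22/5 = 4.4
  mean(Y) = (1 + 8 + 8 + 5 + 7) / 5 = 29/5 = 5.8

Step 2 — sample variances and covariances s[i,j] = (1/(n-1)) · Σ_k (x_{k,i} - mean_i) · (x_{k,j} - mean_j), with n-1 = 4:
  s[X,X] = ((-0.4)·(-0.4) + (0.6)·(0.6) + (2.6)·(2.6) + (-2.4)·(-2.4) + (-0.4)·(-0.4)) / 4 = 13.2/4 = 3.3
  s[X,Y] = ((-0.4)·(-4.8) + (0.6)·(2.2) + (2.6)·(2.2) + (-2.4)·(-0.8) + (-0.4)·(1.2)) / 4 = 10.4/4 = 2.6
  s[Y,Y] = ((-4.8)·(-4.8) + (2.2)·(2.2) + (2.2)·(2.2) + (-0.8)·(-0.8) + (1.2)·(1.2)) / 4 = 34.8/4 = 8.7
  Sample standard deviations s_i = √(s[i,i]):
  s(X) = √(3.3) = 1.8166
  s(Y) = √(8.7) = 2.9496

Step 3 — r_{ij} = s_{ij} / (s_i · s_j):
  r[X,X] = 1 (diagonal).
  r[X,Y] = 2.6 / (1.8166 · 2.9496) = 2.6 / 5.3582 = 0.4852
  r[Y,Y] = 1 (diagonal).

R is symmetric with unit diagonal. Assembling:

R = [[1, 0.4852],
 [0.4852, 1]]


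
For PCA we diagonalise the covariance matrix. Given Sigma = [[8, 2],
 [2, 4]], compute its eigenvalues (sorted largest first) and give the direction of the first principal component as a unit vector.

Step 1 — characteristic polynomial of 2×2 Sigma:
  det(Sigma - λI) = λ² - trace · λ + det = 0.
  trace = 8 + 4 = 12, det = 8·4 - (2)² = 28.
Step 2 — discriminant:
  Δ = trace² - 4·det = 144 - 112 = 32.
Step 3 — eigenvalues:
  λ = (trace ± √Δ)/2 = (12 ± 5.6569)/2,
  λ_1 = 8.8284,  λ_2 = 3.1716.

Step 4 — unit eigenvector for λ_1: solve (Sigma - λ_1 I)v = 0. First row:
  (8 - 8.8284)·v_x + (2)·v_y = 0, i.e. (-0.8284)·v_x + (2)·v_y = 0,
  so v ∝ (b, λ_1 - a) = (2, 0.8284) = u.
  ||u|| = √((2)² + (0.8284)²) = √(4.6863) ≈ 2.1648,
  v_1 = u/||u|| ≈ (0.9239, 0.3827) (||v_1|| = 1).

λ_1 = 8.8284,  λ_2 = 3.1716;  v_1 ≈ (0.9239, 0.3827)


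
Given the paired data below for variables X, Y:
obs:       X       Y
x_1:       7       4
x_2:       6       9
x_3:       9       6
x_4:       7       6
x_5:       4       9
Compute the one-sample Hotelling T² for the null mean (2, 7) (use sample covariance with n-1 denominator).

Step 1 — sample mean vector:
  mean(X) = (7 + 6 + 9 + 7 + 4) / 5 = 33/5 = 6.6
  mean(Y) = (4 + 9 + 6 + 6 + 9) / 5 = 34/5 = 6.8
  x̄ = (6.6, 6.8),  deviation x̄ - mu_0 = (6.6, 6.8) - (2, 7) = (4.6, -0.2).

Step 2 — sample covariance matrix, S[i,j] = (1/(n-1)) · Σ_k (x_{k,i} - mean_i) · (x_{k,j} - mean_j), divisor n-1 = 4:
  S[X,X] = ((0.4)·(0.4) + (-0.6)·(-0.6) + (2.4)·(2.4) + (0.4)·(0.4) + (-2.6)·(-2.6)) / 4 = 13.2/4 = 3.3
  S[X,Y] = ((0.4)·(-2.8) + (-0.6)·(2.2) + (2.4)·(-0.8) + (0.4)·(-0.8) + (-2.6)·(2.2)) / 4 = -10.4/4 = -2.6
  S[Y,Y] = ((-2.8)·(-2.8) + (2.2)·(2.2) + (-0.8)·(-0.8) + (-0.8)·(-0.8) + (2.2)·(2.2)) / 4 = 18.8/4 = 4.7
  S = [[3.3, -2.6],
 [-2.6, 4.7]].

Step 3 — invert S. det(S) = 3.3·4.7 - (-2.6)² = 8.75.
  S^{-1} = (1/det) · [[d, -b], [-b, a]] = [[0.5371, 0.2971],
 [0.2971, 0.3771]].

Step 4 — quadratic form (x̄ - mu_0)^T · S^{-1} · (x̄ - mu_0):
  S^{-1} · (x̄ - mu_0) = (2.4114, 1.2914),
  (x̄ - mu_0)^T · [...] = (4.6)·(2.4114) + (-0.2)·(1.2914) = 10.8343.

Step 5 — scale by n: T² = 5 · 10.8343 = 54.1714.

T² ≈ 54.1714


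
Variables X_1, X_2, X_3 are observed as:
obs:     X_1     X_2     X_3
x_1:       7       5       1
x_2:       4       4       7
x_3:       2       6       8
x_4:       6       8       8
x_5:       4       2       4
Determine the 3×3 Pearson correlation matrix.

Step 1 — column means:
  mean(X_1) = (7 + 4 + 2 + 6 + 4) / 5 = 23/5 = 4.6
  mean(X_2) = (5 + 4 + 6 + 8 + 2) / 5 = 25/5 = 5
  mean(X_3) = (1 + 7 + 8 + 8 + 4) / 5 = 28/5 = 5.6

Step 2 — sample variances and covariances s[i,j] = (1/(n-1)) · Σ_k (x_{k,i} - mean_i) · (x_{k,j} - mean_j), with n-1 = 4:
  s[X_1,X_1] = ((2.4)·(2.4) + (-0.6)·(-0.6) + (-2.6)·(-2.6) + (1.4)·(1.4) + (-0.6)·(-0.6)) / 4 = 15.2/4 = 3.8
  s[X_1,X_2] = ((2.4)·(0) + (-0.6)·(-1) + (-2.6)·(1) + (1.4)·(3) + (-0.6)·(-3)) / 4 = 4/4 = 1
  s[X_1,X_3] = ((2.4)·(-4.6) + (-0.6)·(1.4) + (-2.6)·(2.4) + (1.4)·(2.4) + (-0.6)·(-1.6)) / 4 = -13.8/4 = -3.45
  s[X_2,X_2] = ((0)·(0) + (-1)·(-1) + (1)·(1) + (3)·(3) + (-3)·(-3)) / 4 = 20/4 = 5
  s[X_2,X_3] = ((0)·(-4.6) + (-1)·(1.4) + (1)·(2.4) + (3)·(2.4) + (-3)·(-1.6)) / 4 = 13/4 = 3.25
  s[X_3,X_3] = ((-4.6)·(-4.6) + (1.4)·(1.4) + (2.4)·(2.4) + (2.4)·(2.4) + (-1.6)·(-1.6)) / 4 = 37.2/4 = 9.3
  Sample standard deviations s_i = √(s[i,i]):
  s(X_1) = √(3.8) = 1.9494
  s(X_2) = √(5) = 2.2361
  s(X_3) = √(9.3) = 3.0496

Step 3 — r_{ij} = s_{ij} / (s_i · s_j):
  r[X_1,X_1] = 1 (diagonal).
  r[X_1,X_2] = 1 / (1.9494 · 2.2361) = 1 / 4.3589 = 0.2294
  r[X_1,X_3] = -3.45 / (1.9494 · 3.0496) = -3.45 / 5.9447 = -0.5803
  r[X_2,X_2] = 1 (diagonal).
  r[X_2,X_3] = 3.25 / (2.2361 · 3.0496) = 3.25 / 6.8191 = 0.4766
  r[X_3,X_3] = 1 (diagonal).

R is symmetric with unit diagonal. Assembling:

R = [[1, 0.2294, -0.5803],
 [0.2294, 1, 0.4766],
 [-0.5803, 0.4766, 1]]


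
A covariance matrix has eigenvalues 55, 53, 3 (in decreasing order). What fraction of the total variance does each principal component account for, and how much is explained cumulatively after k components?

Step 1 — total variance = trace(Sigma) = Σ λ_i = 55 + 53 + 3 = 111.

Step 2 — fraction explained by component i = λ_i / Σ λ:
  PC1: 55/111 = 0.4955
  PC2: 53/111 = 0.4775
  PC3: 3/111 = 0.027

Step 3 — cumulative fraction after k components = (λ_1 + ... + λ_k) / Σ λ:
  k = 1: 55/111 = 0.4955
  k = 2: (55 + 53)/111 = 108/111 = 0.973
  k = 3: (55 + 53 + 3)/111 = 111/111 = 1

Summary (fraction, with percent):

explained: PC1 0.4955 (49.55%), PC2 0.4775 (47.75%), PC3 0.027 (2.7%);  cumulative: 0.4955, 0.973, 1


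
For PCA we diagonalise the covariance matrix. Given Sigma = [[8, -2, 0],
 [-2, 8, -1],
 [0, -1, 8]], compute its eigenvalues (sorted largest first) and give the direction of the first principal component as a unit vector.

Step 1 — characteristic polynomial p(λ) = det(λI - Sigma) = λ³ - tr·λ² + c_1·λ - det, where tr = trace, c_1 = sum of the principal 2×2 minors, det = det(Sigma):
  tr = 8 + 8 + 8 = 24,
  c_1 = (8·8 - (-2)²) + (8·8 - (0)²) + (8·8 - (-1)²) = 60 + 64 + 63 = 187,
  det = 8·(8·8 - (-1)²) - (-2)·((-2)·8 - (-1)·(0)) + (0)·((-2)·(-1) - 8·(0)) = 8·(63) - (-2)·(-16) + (0)·(2) = 472.
  So p(λ) = λ³ - 24λ² + 187λ - 472.
Step 2 — look for an integer root (rational root theorem: any rational root is an integer divisor of 472). Testing λ = 8:
  p(8) = 512 - 1536 + 1496 - 472 = 0  ✓
  Dividing out (λ - 8): p(λ) = (λ - 8)(λ² - 16λ + 59).
Step 3 — remaining eigenvalues from the quadratic λ² - 16λ + 59 = 0:
  Δ = 16² - 4·59 = 256 - 236 = 20,  λ = (16 ± √20)/2 = (16 ± 4.4721)/2 ≈ 10.2361 or 5.7639.
  Sorted: λ_1 = 10.2361,  λ_2 = 8,  λ_3 = 5.7639  (check: sum = 24 = tr ✓).

Step 4 — unit eigenvector for λ_1 ≈ 10.2361: v spans the null space of (Sigma - λ_1 I), whose rows are
  r_1 = (-2.2361, -2, 0),  r_2 = (-2, -2.2361, -1),  r_3 = (0, -1, -2.2361).
  v is orthogonal to every row, so take v ∝ r_1 × r_2 = ((-2)·(-1) - (0)·(-2.2361), (0)·(-2) - (-2.2361)·(-1), (-2.2361)·(-2.2361) - (-2)·(-2)) ≈ (2, -2.2361, 1).
  Let u = (2, -2.2361, 1).
  ||u|| = √((2)² + (-2.2361)² + (1)²) = √(10) ≈ 3.1623,  v_1 = u/||u|| ≈ (0.6325, -0.7071, 0.3162) (||v_1|| = 1).

λ_1 = 10.2361,  λ_2 = 8,  λ_3 = 5.7639;  v_1 ≈ (0.6325, -0.7071, 0.3162)


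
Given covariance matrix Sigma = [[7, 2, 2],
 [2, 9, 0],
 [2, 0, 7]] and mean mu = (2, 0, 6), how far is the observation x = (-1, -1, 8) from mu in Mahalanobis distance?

Step 1 — centre the observation: (x - mu) = (-3, -1, 2).

Step 2 — invert Sigma (cofactor / det for 3×3, or solve directly):
  Sigma^{-1} = [[0.1671, -0.0371, -0.0477],
 [-0.0371, 0.1194, 0.0106],
 [-0.0477, 0.0106, 0.1565]].

Step 3 — form the quadratic (x - mu)^T · Sigma^{-1} · (x - mu):
  Sigma^{-1} · (x - mu) = (-0.5597, 0.0133, 0.4456).
  (x - mu)^T · [Sigma^{-1} · (x - mu)] = (-3)·(-0.5597) + (-1)·(0.0133) + (2)·(0.4456) = 2.557.

Step 4 — take square root: d = √(2.557) ≈ 1.5991.

d(x, mu) = √(2.557) ≈ 1.5991


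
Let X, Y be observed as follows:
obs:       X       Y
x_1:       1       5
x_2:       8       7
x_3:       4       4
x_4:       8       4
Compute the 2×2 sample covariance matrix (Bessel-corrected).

Step 1 — column means:
  mean(X) = (1 + 8 + 4 + 8) / 4 = 21/4 = 5.25
  mean(Y) = (5 + 7 + 4 + 4) / 4 = 20/4 = 5

Step 2 — sample covariance S[i,j] = (1/(n-1)) · Σ_k (x_{k,i} - mean_i) · (x_{k,j} - mean_j), with n-1 = 3.
  S[X,X] = ((-4.25)·(-4.25) + (2.75)·(2.75) + (-1.25)·(-1.25) + (2.75)·(2.75)) / 3 = 34.75/3 = 11.5833
  S[X,Y] = ((-4.25)·(0) + (2.75)·(2) + (-1.25)·(-1) + (2.75)·(-1)) / 3 = 4/3 = 1.3333
  S[Y,Y] = ((0)·(0) + (2)·(2) + (-1)·(-1) + (-1)·(-1)) / 3 = 6/3 = 2

S is symmetric (S[j,i] = S[i,j]). Assembling:

S = [[11.5833, 1.3333],
 [1.3333, 2]]


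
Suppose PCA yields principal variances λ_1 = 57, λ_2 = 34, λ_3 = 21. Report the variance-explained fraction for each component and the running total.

Step 1 — total variance = trace(Sigma) = Σ λ_i = 57 + 34 + 21 = 112.

Step 2 — fraction explained by component i = λ_i / Σ λ:
  PC1: 57/112 = 0.5089
  PC2: 34/112 = 0.3036
  PC3: 21/112 = 0.1875

Step 3 — cumulative fraction after k components = (λ_1 + ... + λ_k) / Σ λ:
  k = 1: 57/112 = 0.5089
  k = 2: (57 + 34)/112 = 91/112 = 0.8125
  k = 3: (57 + 34 + 21)/112 = 112/112 = 1

Summary (fraction, with percent):

explained: PC1 0.5089 (50.89%), PC2 0.3036 (30.36%), PC3 0.1875 (18.75%);  cumulative: 0.5089, 0.8125, 1


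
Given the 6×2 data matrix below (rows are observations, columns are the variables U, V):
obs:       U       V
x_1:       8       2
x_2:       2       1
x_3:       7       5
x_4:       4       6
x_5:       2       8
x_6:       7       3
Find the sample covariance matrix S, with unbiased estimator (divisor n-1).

Step 1 — column means:
  mean(U) = (8 + 2 + 7 + 4 + 2 + 7) / 6 = 30/6 = 5
  mean(V) = (2 + 1 + 5 + 6 + 8 + 3) / 6 = 25/6 = 4.1667

Step 2 — sample covariance S[i,j] = (1/(n-1)) · Σ_k (x_{k,i} - mean_i) · (x_{k,j} - mean_j), with n-1 = 5.
  S[U,U] = ((3)·(3) + (-3)·(-3) + (2)·(2) + (-1)·(-1) + (-3)·(-3) + (2)·(2)) / 5 = 36/5 = 7.2
  S[U,V] = ((3)·(-2.1667) + (-3)·(-3.1667) + (2)·(0.8333) + (-1)·(1.8333) + (-3)·(3.8333) + (2)·(-1.1667)) / 5 = -11/5 = -2.2
  S[V,V] = ((-2.1667)·(-2.1667) + (-3.1667)·(-3.1667) + (0.8333)·(0.8333) + (1.8333)·(1.8333) + (3.8333)·(3.8333) + (-1.1667)·(-1.1667)) / 5 = 34.8333/5 = 6.9667

S is symmetric (S[j,i] = S[i,j]). Assembling:

S = [[7.2, -2.2],
 [-2.2, 6.9667]]


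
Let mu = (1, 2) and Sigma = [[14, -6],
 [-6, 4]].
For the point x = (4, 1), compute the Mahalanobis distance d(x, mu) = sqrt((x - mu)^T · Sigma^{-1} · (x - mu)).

Step 1 — centre the observation: (x - mu) = (3, -1).

Step 2 — invert Sigma. det(Sigma) = 14·4 - (-6)² = 20.
  Sigma^{-1} = (1/det) · [[d, -b], [-b, a]] = [[0.2, 0.3],
 [0.3, 0.7]].

Step 3 — form the quadratic (x - mu)^T · Sigma^{-1} · (x - mu):
  Sigma^{-1} · (x - mu) = (0.3, 0.2).
  (x - mu)^T · [Sigma^{-1} · (x - mu)] = (3)·(0.3) + (-1)·(0.2) = 0.7.

Step 4 — take square root: d = √(0.7) ≈ 0.8367.

d(x, mu) = √(0.7) ≈ 0.8367


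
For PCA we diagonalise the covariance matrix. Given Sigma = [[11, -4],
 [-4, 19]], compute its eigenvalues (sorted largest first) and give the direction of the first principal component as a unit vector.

Step 1 — characteristic polynomial of 2×2 Sigma:
  det(Sigma - λI) = λ² - trace · λ + det = 0.
  trace = 11 + 19 = 30, det = 11·19 - (-4)² = 193.
Step 2 — discriminant:
  Δ = trace² - 4·det = 900 - 772 = 128.
Step 3 — eigenvalues:
  λ = (trace ± √Δ)/2 = (30 ± 11.3137)/2,
  λ_1 = 20.6569,  λ_2 = 9.3431.

Step 4 — unit eigenvector for λ_1: solve (Sigma - λ_1 I)v = 0. First row:
  (11 - 20.6569)·v_x + (-4)·v_y = 0, i.e. (-9.6569)·v_x + (-4)·v_y = 0,
  so v ∝ (b, λ_1 - a) = (-4, 9.6569); multiply by -1 so the first entry is positive: u = (4, -9.6569).
  ||u|| = √((4)² + (-9.6569)²) = √(109.2548) ≈ 10.4525,
  v_1 = u/||u|| ≈ (0.3827, -0.9239) (||v_1|| = 1).

λ_1 = 20.6569,  λ_2 = 9.3431;  v_1 ≈ (0.3827, -0.9239)


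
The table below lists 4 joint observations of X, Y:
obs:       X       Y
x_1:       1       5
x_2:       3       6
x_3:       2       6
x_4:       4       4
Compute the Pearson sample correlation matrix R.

Step 1 — column means:
  mean(X) = (1 + 3 + 2 + 4) / 4 = 10/4 = 2.5
  mean(Y) = (5 + 6 + 6 + 4) / 4 = 21/4 = 5.25

Step 2 — sample variances and covariances s[i,j] = (1/(n-1)) · Σ_k (x_{k,i} - mean_i) · (x_{k,j} - mean_j), with n-1 = 3:
  s[X,X] = ((-1.5)·(-1.5) + (0.5)·(0.5) + (-0.5)·(-0.5) + (1.5)·(1.5)) / 3 = 5/3 = 1.6667
  s[X,Y] = ((-1.5)·(-0.25) + (0.5)·(0.75) + (-0.5)·(0.75) + (1.5)·(-1.25)) / 3 = -1.5/3 = -0.5
  s[Y,Y] = ((-0.25)·(-0.25) + (0.75)·(0.75) + (0.75)·(0.75) + (-1.25)·(-1.25)) / 3 = 2.75/3 = 0.9167
  Sample standard deviations s_i = √(s[i,i]):
  s(X) = √(1.6667) = 1.291
  s(Y) = √(0.9167) = 0.9574

Step 3 — r_{ij} = s_{ij} / (s_i · s_j):
  r[X,X] = 1 (diagonal).
  r[X,Y] = -0.5 / (1.291 · 0.9574) = -0.5 / 1.236 = -0.4045
  r[Y,Y] = 1 (diagonal).

R is symmetric with unit diagonal. Assembling:

R = [[1, -0.4045],
 [-0.4045, 1]]


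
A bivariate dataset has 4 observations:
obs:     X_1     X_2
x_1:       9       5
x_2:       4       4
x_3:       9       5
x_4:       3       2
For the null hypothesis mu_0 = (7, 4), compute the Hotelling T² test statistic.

Step 1 — sample mean vector:
  mean(X_1) = (9 + 4 + 9 + 3) / 4 = 25/4 = 6.25
  mean(X_2) = (5 + 4 + 5 + 2) / 4 = 16/4 = 4
  x̄ = (6.25, 4),  deviation x̄ - mu_0 = (6.25, 4) - (7, 4) = (-0.75, 0).

Step 2 — sample covariance matrix, S[i,j] = (1/(n-1)) · Σ_k (x_{k,i} - mean_i) · (x_{k,j} - mean_j), divisor n-1 = 3:
  S[X_1,X_1] = ((2.75)·(2.75) + (-2.25)·(-2.25) + (2.75)·(2.75) + (-3.25)·(-3.25)) / 3 = 30.75/3 = 10.25
  S[X_1,X_2] = ((2.75)·(1) + (-2.25)·(0) + (2.75)·(1) + (-3.25)·(-2)) / 3 = 12/3 = 4
  S[X_2,X_2] = ((1)·(1) + (0)·(0) + (1)·(1) + (-2)·(-2)) / 3 = 6/3 = 2
  S = [[10.25, 4],
 [4, 2]].

Step 3 — invert S. det(S) = 10.25·2 - (4)² = 4.5.
  S^{-1} = (1/det) · [[d, -b], [-b, a]] = [[0.4444, -0.8889],
 [-0.8889, 2.2778]].

Step 4 — quadratic form (x̄ - mu_0)^T · S^{-1} · (x̄ - mu_0):
  S^{-1} · (x̄ - mu_0) = (-0.3333, 0.6667),
  (x̄ - mu_0)^T · [...] = (-0.75)·(-0.3333) + (0)·(0.6667) = 0.25.

Step 5 — scale by n: T² = 4 · 0.25 = 1.

T² ≈ 1


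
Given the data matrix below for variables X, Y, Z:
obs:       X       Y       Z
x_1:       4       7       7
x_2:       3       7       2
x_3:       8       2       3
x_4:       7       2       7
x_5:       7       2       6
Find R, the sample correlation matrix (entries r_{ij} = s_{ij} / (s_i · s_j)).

Step 1 — column means:
  mean(X) = (4 + 3 + 8 + 7 + 7) / 5 = 29/5 = 5.8
  mean(Y) = (7 + 7 + 2 + 2 + 2) / 5 = 20/5 = 4
  mean(Z) = (7 + 2 + 3 + 7 + 6) / 5 = 25/5 = 5

Step 2 — sample variances and covariances s[i,j] = (1/(n-1)) · Σ_k (x_{k,i} - mean_i) · (x_{k,j} - mean_j), with n-1 = 4:
  s[X,X] = ((-1.8)·(-1.8) + (-2.8)·(-2.8) + (2.2)·(2.2) + (1.2)·(1.2) + (1.2)·(1.2)) / 4 = 18.8/4 = 4.7
  s[X,Y] = ((-1.8)·(3) + (-2.8)·(3) + (2.2)·(-2) + (1.2)·(-2) + (1.2)·(-2)) / 4 = -23/4 = -5.75
  s[X,Z] = ((-1.8)·(2) + (-2.8)·(-3) + (2.2)·(-2) + (1.2)·(2) + (1.2)·(1)) / 4 = 4/4 = 1
  s[Y,Y] = ((3)·(3) + (3)·(3) + (-2)·(-2) + (-2)·(-2) + (-2)·(-2)) / 4 = 30/4 = 7.5
  s[Y,Z] = ((3)·(2) + (3)·(-3) + (-2)·(-2) + (-2)·(2) + (-2)·(1)) / 4 = -5/4 = -1.25
  s[Z,Z] = ((2)·(2) + (-3)·(-3) + (-2)·(-2) + (2)·(2) + (1)·(1)) / 4 = 22/4 = 5.5
  Sample standard deviations s_i = √(s[i,i]):
  s(X) = √(4.7) = 2.1679
  s(Y) = √(7.5) = 2.7386
  s(Z) = √(5.5) = 2.3452

Step 3 — r_{ij} = s_{ij} / (s_i · s_j):
  r[X,X] = 1 (diagonal).
  r[X,Y] = -5.75 / (2.1679 · 2.7386) = -5.75 / 5.9372 = -0.9685
  r[X,Z] = 1 / (2.1679 · 2.3452) = 1 / 5.0843 = 0.1967
  r[Y,Y] = 1 (diagonal).
  r[Y,Z] = -1.25 / (2.7386 · 2.3452) = -1.25 / 6.4226 = -0.1946
  r[Z,Z] = 1 (diagonal).

R is symmetric with unit diagonal. Assembling:

R = [[1, -0.9685, 0.1967],
 [-0.9685, 1, -0.1946],
 [0.1967, -0.1946, 1]]


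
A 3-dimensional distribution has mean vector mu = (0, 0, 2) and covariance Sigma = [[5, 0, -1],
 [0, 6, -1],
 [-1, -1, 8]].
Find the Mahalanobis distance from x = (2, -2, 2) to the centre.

Step 1 — centre the observation: (x - mu) = (2, -2, 0).

Step 2 — invert Sigma (cofactor / det for 3×3, or solve directly):
  Sigma^{-1} = [[0.2052, 0.0044, 0.0262],
 [0.0044, 0.1703, 0.0218],
 [0.0262, 0.0218, 0.131]].

Step 3 — form the quadratic (x - mu)^T · Sigma^{-1} · (x - mu):
  Sigma^{-1} · (x - mu) = (0.4017, -0.3319, 0.0087).
  (x - mu)^T · [Sigma^{-1} · (x - mu)] = (2)·(0.4017) + (-2)·(-0.3319) + (0)·(0.0087) = 1.4672.

Step 4 — take square root: d = √(1.4672) ≈ 1.2113.

d(x, mu) = √(1.4672) ≈ 1.2113


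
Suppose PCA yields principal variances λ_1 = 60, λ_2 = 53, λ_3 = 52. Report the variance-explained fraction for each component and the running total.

Step 1 — total variance = trace(Sigma) = Σ λ_i = 60 + 53 + 52 = 165.

Step 2 — fraction explained by component i = λ_i / Σ λ:
  PC1: 60/165 = 0.3636
  PC2: 53/165 = 0.3212
  PC3: 52/165 = 0.3152

Step 3 — cumulative fraction after k components = (λ_1 + ... + λ_k) / Σ λ:
  k = 1: 60/165 = 0.3636
  k = 2: (60 + 53)/165 = 113/165 = 0.6848
  k = 3: (60 + 53 + 52)/165 = 165/165 = 1

Summary (fraction, with percent):

explained: PC1 0.3636 (36.36%), PC2 0.3212 (32.12%), PC3 0.3152 (31.52%);  cumulative: 0.3636, 0.6848, 1


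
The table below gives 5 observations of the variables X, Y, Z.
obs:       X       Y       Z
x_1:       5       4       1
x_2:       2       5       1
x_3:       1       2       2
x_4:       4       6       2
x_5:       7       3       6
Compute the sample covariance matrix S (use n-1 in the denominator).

Step 1 — column means:
  mean(X) = (5 + 2 + 1 + 4 + 7) / 5 = 19/5 = 3.8
  mean(Y) = (4 + 5 + 2 + 6 + 3) / 5 = 20/5 = 4
  mean(Z) = (1 + 1 + 2 + 2 + 6) / 5 = 12/5 = 2.4

Step 2 — sample covariance S[i,j] = (1/(n-1)) · Σ_k (x_{k,i} - mean_i) · (x_{k,j} - mean_j), with n-1 = 4.
  S[X,X] = ((1.2)·(1.2) + (-1.8)·(-1.8) + (-2.8)·(-2.8) + (0.2)·(0.2) + (3.2)·(3.2)) / 4 = 22.8/4 = 5.7
  S[X,Y] = ((1.2)·(0) + (-1.8)·(1) + (-2.8)·(-2) + (0.2)·(2) + (3.2)·(-1)) / 4 = 1/4 = 0.25
  S[X,Z] = ((1.2)·(-1.4) + (-1.8)·(-1.4) + (-2.8)·(-0.4) + (0.2)·(-0.4) + (3.2)·(3.6)) / 4 = 13.4/4 = 3.35
  S[Y,Y] = ((0)·(0) + (1)·(1) + (-2)·(-2) + (2)·(2) + (-1)·(-1)) / 4 = 10/4 = 2.5
  S[Y,Z] = ((0)·(-1.4) + (1)·(-1.4) + (-2)·(-0.4) + (2)·(-0.4) + (-1)·(3.6)) / 4 = -5/4 = -1.25
  S[Z,Z] = ((-1.4)·(-1.4) + (-1.4)·(-1.4) + (-0.4)·(-0.4) + (-0.4)·(-0.4) + (3.6)·(3.6)) / 4 = 17.2/4 = 4.3

S is symmetric (S[j,i] = S[i,j]). Assembling:

S = [[5.7, 0.25, 3.35],
 [0.25, 2.5, -1.25],
 [3.35, -1.25, 4.3]]
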